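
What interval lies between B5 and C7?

B to C spans two letter names (B-C), plus an octave: a ninth.
At 13 semitones, B5→C7 falls one short of a major ninth: minor.
(Equivalently, a compound minor second: a minor second plus an octave.)

minor ninth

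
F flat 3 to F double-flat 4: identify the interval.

diminished octave

F to F is the same letter name, plus an octave: an octave.
The perfect octave is 12 semitones; here we have 11, one semitone narrower: diminished.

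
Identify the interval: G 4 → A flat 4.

minor second

G to A spans two letter names (G-A), so the interval is some kind of second.
At 1 semitone, G4→Ab4 falls one short of a major second: minor.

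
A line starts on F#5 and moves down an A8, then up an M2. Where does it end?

G4

F#5 down an augmented octave → F4 (13 semitones).
Up a major second from F4: G4 (2 semitones up).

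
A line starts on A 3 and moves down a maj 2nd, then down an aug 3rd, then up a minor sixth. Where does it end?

Down a major second from A3: G3 (2 semitones down).
G3 down an augmented third → Ebb3 (5 semitones).
Up a minor sixth from Ebb3: Cbb4 (8 semitones up).

C double-flat 4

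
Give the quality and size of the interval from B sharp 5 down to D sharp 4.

major 13th

Descending from B#5 to D#4 is the same interval as ascending D#4 to B#5.
D to B spans six letter names (D-E-F-G-A-B), plus an octave: a thirteenth.
The major thirteenth spans 21 semitones, and D#4 to B#5 is exactly 21 semitones — so this is a major thirteenth.
(Equivalently, a compound major sixth: a major sixth plus an octave.)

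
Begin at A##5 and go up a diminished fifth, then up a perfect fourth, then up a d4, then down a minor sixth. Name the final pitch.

A diminished fifth up from A##5 is E#6.
Up a perfect fourth from E#6: A#6 (5 semitones up).
Up a diminished fourth from A#6: D7 (4 semitones up).
A minor sixth down from D7 is F#6.

F#6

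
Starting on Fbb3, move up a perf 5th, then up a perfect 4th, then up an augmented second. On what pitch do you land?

A perfect fifth up from Fbb3 is Cbb4.
A perfect fourth up from Cbb4 is Fbb4.
Up an augmented second from Fbb4: Gb4 (3 semitones up).

Gb4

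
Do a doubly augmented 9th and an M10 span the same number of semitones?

Yes

Both span 16 semitones: a doubly augmented ninth and a major tenth are the same chromatic distance.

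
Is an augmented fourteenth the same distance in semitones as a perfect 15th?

Both span 24 semitones: an augmented fourteenth and a perfect fifteenth are the same chromatic distance.

Yes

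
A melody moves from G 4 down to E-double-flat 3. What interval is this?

Descending from G4 to Ebb3 is the same interval as ascending Ebb3 to G4.
E to G spans three letter names (E-F-G), plus an octave: a tenth.
Ebb3 to G4 spans 17 semitones — one semitone wider than the major tenth (16) — giving an augmented tenth.
(Equivalently, a compound augmented third: an augmented third plus an octave.)

A10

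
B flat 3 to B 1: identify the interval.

diminished fifteenth

Descending from Bb3 to B1 is the same interval as ascending B1 to Bb3.
B to B is the same letter name, plus 2 octaves: a fifteenth.
B1 to Bb3 spans 23 semitones — one semitone narrower than the perfect fifteenth (24) — giving a diminished fifteenth.
(Equivalently, a compound diminished octave: a diminished octave plus an octave.)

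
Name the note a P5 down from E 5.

Five letter names down from E: A.
A perfect fifth is 7 semitones; 7 semitones down from E5 gives A4.

A 4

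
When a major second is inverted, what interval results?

The rule of nine gives the new number: 9 − 2 = 7, so a second becomes a seventh.
And major becomes minor under inversion, so we get a minor seventh.

minor 7th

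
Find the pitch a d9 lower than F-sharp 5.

E-double-sharp 4

Counting two letter names plus an octave down from F lands on E.
A diminished ninth spans 12 semitones, so from F#5 the target pitch is E##4.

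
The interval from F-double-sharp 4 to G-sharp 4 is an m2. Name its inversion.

M7

Inverted interval numbers add to nine, so a second pairs with a seventh (2 + 7 = 9).
And minor becomes major under inversion, so we get a major seventh.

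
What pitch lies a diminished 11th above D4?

Gb5

Counting four letter names plus an octave up from D lands on G.
A diminished eleventh is 16 semitones; 16 semitones up from D4 gives Gb5.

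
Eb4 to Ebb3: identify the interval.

Descending from Eb4 to Ebb3 is the same interval as ascending Ebb3 to Eb4.
E to E is the same letter name, plus an octave — that makes it an octave of some quality.
The perfect octave is 12 semitones; here we have 13, one semitone wider: augmented.

augmented octave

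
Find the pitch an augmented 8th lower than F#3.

For an octave the letter name doesn't change: still F, an octave down.
An augmented octave is 13 semitones; 13 semitones down from F#3 gives F2.

F2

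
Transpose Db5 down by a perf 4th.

The fourth takes the letter from D down to A.
Moving 5 semitones down from Db5 (the size of a perfect fourth) reaches Ab4.

Ab4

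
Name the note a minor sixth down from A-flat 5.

Counting six letter names down from A lands on C.
Moving 8 semitones down from Ab5 (the size of a minor sixth) reaches C5.

C 5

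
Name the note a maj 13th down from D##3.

F##1

The thirteenth's letter: D down six letter names plus an octave → F.
A major thirteenth is 21 semitones; 21 semitones down from D##3 gives F##1.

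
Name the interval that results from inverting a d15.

First reduce the compound diminished fifteenth to its simple form, a diminished octave.
Inverted interval numbers add to nine, so an octave pairs with a unison (8 + 1 = 9).
The quality also flips — diminished becomes augmented — giving an augmented unison.

A1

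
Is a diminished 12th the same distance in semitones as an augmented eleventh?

Yes

A diminished twelfth = 18 semitones = an augmented eleventh; enharmonically equal.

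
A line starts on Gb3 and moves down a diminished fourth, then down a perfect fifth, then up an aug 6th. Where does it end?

Gb3 down a diminished fourth → D3 (4 semitones).
Down a perfect fifth from D3: G2 (7 semitones down).
An augmented sixth up from G2 is E#3.

E#3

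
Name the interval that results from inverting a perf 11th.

perfect 5th

First reduce the compound perfect eleventh to its simple form, a perfect fourth.
The rule of nine gives the new number: 9 − 4 = 5, so a fourth becomes a fifth.
And perfect stays perfect under inversion, so we get a perfect fifth.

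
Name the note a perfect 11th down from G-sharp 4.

D-sharp 3

Counting four letter names plus an octave down from G lands on D.
A perfect eleventh spans 17 semitones, so from G#4 the target pitch is D#3.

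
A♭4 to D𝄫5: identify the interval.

diminished fourth

A to D spans four letter names (A-B-C-D), so the interval is some kind of fourth.
A perfect fourth would be 5 semitones; Ab4 to Dbb5 is 4, one semitone narrower, so the interval is diminished.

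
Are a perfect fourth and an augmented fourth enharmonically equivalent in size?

A perfect fourth is 5 semitones but an augmented fourth is 6 semitones — different sizes.

No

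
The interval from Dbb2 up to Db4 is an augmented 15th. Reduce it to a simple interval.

augmented octave

Each octave removed subtracts seven from the number: 15 − 7 = 8.
So an augmented fifteenth is an octave plus an augmented octave. The quality is unchanged.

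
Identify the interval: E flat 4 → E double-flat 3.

Descending from Eb4 to Ebb3 is the same interval as ascending Ebb3 to Eb4.
E to E is the same letter name, plus an octave: an octave.
The perfect octave is 12 semitones; here we have 13, one semitone wider: augmented.

augmented octave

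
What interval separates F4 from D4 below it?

Descending from F4 to D4 is the same interval as ascending D4 to F4.
D to F spans three letter names (D-E-F): a third.
At 3 semitones, D4→F4 falls one short of a major third: minor.

minor 3rd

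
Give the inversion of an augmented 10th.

diminished sixth

First reduce the compound augmented tenth to its simple form, an augmented third.
Inverted interval numbers add to nine, so a third pairs with a sixth (3 + 6 = 9).
The quality also flips — augmented becomes diminished — giving a diminished sixth.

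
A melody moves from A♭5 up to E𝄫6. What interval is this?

diminished fifth

A to E spans five letter names (A-B-C-D-E) — that makes it a fifth of some quality.
A perfect fifth would be 7 semitones; Ab5 to Ebb6 is 6, one semitone narrower, so the interval is diminished.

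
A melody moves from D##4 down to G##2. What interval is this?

perfect twelfth

Descending from D##4 to G##2 is the same interval as ascending G##2 to D##4.
G to D spans five letter names (G-A-B-C-D), plus an octave: a twelfth.
The perfect twelfth spans 19 semitones, and G##2 to D##4 is exactly 19 semitones — so this is a perfect twelfth.
(Equivalently, a compound perfect fifth: a perfect fifth plus an octave.)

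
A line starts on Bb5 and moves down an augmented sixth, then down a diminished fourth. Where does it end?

Ab4

Down an augmented sixth from Bb5: Dbb5 (10 semitones down).
Dbb5 down a diminished fourth → Ab4 (4 semitones).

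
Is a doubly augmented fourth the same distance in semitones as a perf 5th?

Both span 7 semitones: a doubly augmented fourth and a perfect fifth are the same chromatic distance.

Yes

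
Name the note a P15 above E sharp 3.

E sharp 5

For a fifteenth the letter name doesn't change: still E, two octaves up.
A perfect fifteenth spans 24 semitones, so from E#3 the target pitch is E#5.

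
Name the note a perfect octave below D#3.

D#2

For an octave the letter name doesn't change: still D, an octave down.
A perfect octave spans 12 semitones, so from D#3 the target pitch is D#2.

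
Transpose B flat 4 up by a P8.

An octave keeps the letter name B, an octave up from B.
A perfect octave spans 12 semitones, so from Bb4 the target pitch is Bb5.

B flat 5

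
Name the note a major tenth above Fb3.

Counting three letter names plus an octave up from F lands on A.
A major tenth is 16 semitones; 16 semitones up from Fb3 gives Ab4.

Ab4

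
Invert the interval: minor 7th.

The rule of nine gives the new number: 9 − 7 = 2, so a seventh becomes a second.
And minor becomes major under inversion, so we get a major second.

major second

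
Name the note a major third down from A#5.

Counting three letter names down from A lands on F.
A major third is 4 semitones; 4 semitones down from A#5 gives F#5.

F#5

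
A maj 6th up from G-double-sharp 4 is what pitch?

The sixth takes the letter from G up to E.
A major sixth is 9 semitones; 9 semitones up from G##4 gives E##5.

E-double-sharp 5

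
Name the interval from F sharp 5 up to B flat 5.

F to B spans four letter names (F-G-A-B) — that makes it a fourth of some quality.
The perfect fourth is 5 semitones; here we have 4, one semitone narrower: diminished.

d4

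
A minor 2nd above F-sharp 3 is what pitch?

G 3

The second takes the letter from F up to G.
Moving 1 semitone up from F#3 (the size of a minor second) reaches G3.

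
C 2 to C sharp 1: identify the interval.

Descending from C2 to C#1 is the same interval as ascending C#1 to C2.
C to C is the same letter name, plus an octave, so the interval is some kind of octave.
C#1 to C2 spans 11 semitones — one semitone narrower than the perfect octave (12) — giving a diminished octave.

diminished octave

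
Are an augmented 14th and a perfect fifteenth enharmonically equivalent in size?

An augmented fourteenth = 24 semitones = a perfect fifteenth; enharmonically equal.

Yes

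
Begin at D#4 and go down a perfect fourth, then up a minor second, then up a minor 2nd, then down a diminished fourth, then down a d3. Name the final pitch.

D#4 down a perfect fourth → A#3 (5 semitones).
Up a minor second from A#3: B3 (1 semitone up).
B3 up a minor second → C4 (1 semitone).
A diminished fourth down from C4 is G#3.
Down a diminished third from G#3: E##3 (2 semitones down).

E##3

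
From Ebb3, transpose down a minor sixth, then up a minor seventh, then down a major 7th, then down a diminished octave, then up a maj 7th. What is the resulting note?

F2

A minor sixth down from Ebb3 is Gb2.
A minor seventh up from Gb2 is Fb3.
A major seventh down from Fb3 is Gbb2.
A diminished octave down from Gbb2 is Gb1.
A major seventh up from Gb1 is F2.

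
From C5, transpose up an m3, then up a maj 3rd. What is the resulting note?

A minor third up from C5 is Eb5.
Up a major third from Eb5: G5 (4 semitones up).

G5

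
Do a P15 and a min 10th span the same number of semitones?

No

A perfect fifteenth is 24 semitones but a minor tenth is 15 semitones — different sizes.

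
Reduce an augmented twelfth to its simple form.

Subtracting seven from the interval number removes an octave: 12 − 7 = 5.
So an augmented twelfth is an octave plus an augmented fifth. The quality is unchanged.

A5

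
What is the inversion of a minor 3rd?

Interval numbers invert to sum to nine: 3 + 6 = 9, so a third inverts to a sixth.
The quality also flips — minor becomes major — giving a major sixth.

M6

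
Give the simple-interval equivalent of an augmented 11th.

Take out an octave (7 from the number): 11 − 7 = 4.
That makes an augmented eleventh a compound augmented fourth — an octave plus an augmented fourth.

augmented 4th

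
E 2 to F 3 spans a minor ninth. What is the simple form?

Subtracting seven from the interval number removes an octave: 9 − 7 = 2.
Quality carries through unchanged, so the simple form is a minor second.

minor 2nd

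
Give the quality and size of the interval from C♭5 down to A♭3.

Descending from Cb5 to Ab3 is the same interval as ascending Ab3 to Cb5.
A to C spans three letter names (A-B-C), plus an octave — that makes it a tenth of some quality.
Ab3 to Cb5 is 15 semitones, a half step short of the major tenth (16), so this is minor.
(Equivalently, a compound minor third: a minor third plus an octave.)

m10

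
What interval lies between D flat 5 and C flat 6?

minor 7th

D to C spans seven letter names (D-E-F-G-A-B-C) — that makes it a seventh of some quality.
Db5 to Cb6 is 10 semitones, a half step short of the major seventh (11), so this is minor.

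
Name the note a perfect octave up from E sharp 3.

The letter stays E (same as the start), shifted an octave up.
A perfect octave is 12 semitones; 12 semitones up from E#3 gives E#4.

E sharp 4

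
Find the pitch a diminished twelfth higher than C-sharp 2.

G 3

The twelfth's letter: C up five letter names plus an octave → G.
A diminished twelfth is 18 semitones; 18 semitones up from C#2 gives G3.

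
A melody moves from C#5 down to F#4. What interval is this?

P5

Descending from C#5 to F#4 is the same interval as ascending F#4 to C#5.
F to C spans five letter names (F-G-A-B-C) — that makes it a fifth of some quality.
F#4 to C#5 is 7 semitones, matching the perfect fifth exactly, so the quality is perfect.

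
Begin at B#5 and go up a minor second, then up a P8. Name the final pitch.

B#5 up a minor second → C#6 (1 semitone).
Up a perfect octave from C#6: C#7 (12 semitones up).

C#7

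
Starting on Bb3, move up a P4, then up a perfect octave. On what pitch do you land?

Eb5

A perfect fourth up from Bb3 is Eb4.
A perfect octave up from Eb4 is Eb5.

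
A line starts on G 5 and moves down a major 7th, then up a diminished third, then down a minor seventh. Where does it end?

Down a major seventh from G5: Ab4 (11 semitones down).
A diminished third up from Ab4 is Cbb5.
A minor seventh down from Cbb5 is Dbb4.

D double-flat 4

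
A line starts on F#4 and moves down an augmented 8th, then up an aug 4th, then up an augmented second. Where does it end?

Down an augmented octave from F#4: F3 (13 semitones down).
Up an augmented fourth from F3: B3 (6 semitones up).
An augmented second up from B3 is C##4.

C##4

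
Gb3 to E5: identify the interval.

G to E spans six letter names (G-A-B-C-D-E), plus an octave — that makes it a thirteenth of some quality.
Gb3 to E5 spans 22 semitones — one semitone wider than the major thirteenth (21) — giving an augmented thirteenth.
(Equivalently, a compound augmented sixth: an augmented sixth plus an octave.)

augmented thirteenth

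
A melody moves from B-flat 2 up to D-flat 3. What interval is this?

B to D spans three letter names (B-C-D) — that makes it a third of some quality.
Bb2 to Db3 is 3 semitones, a half step short of the major third (4), so this is minor.

minor 3rd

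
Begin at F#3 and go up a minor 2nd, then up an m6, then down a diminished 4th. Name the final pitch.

B3

A minor second up from F#3 is G3.
G3 up a minor sixth → Eb4 (8 semitones).
Eb4 down a diminished fourth → B3 (4 semitones).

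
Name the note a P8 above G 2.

An octave keeps the letter name G, an octave up from G.
A perfect octave spans 12 semitones, so from G2 the target pitch is G3.

G 3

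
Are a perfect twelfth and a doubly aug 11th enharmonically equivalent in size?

Both span 19 semitones: a perfect twelfth and a doubly augmented eleventh are the same chromatic distance.

Yes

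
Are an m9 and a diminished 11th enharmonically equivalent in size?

No

13 semitones (minor ninth) vs 16 semitones (diminished eleventh): not equal.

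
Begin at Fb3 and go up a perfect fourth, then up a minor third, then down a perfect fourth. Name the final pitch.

A perfect fourth up from Fb3 is Bbb3.
Bbb3 up a minor third → Dbb4 (3 semitones).
Down a perfect fourth from Dbb4: Abb3 (5 semitones down).

Abb3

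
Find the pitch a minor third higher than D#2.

F#2

The third takes the letter from D up to F.
A minor third is 3 semitones; 3 semitones up from D#2 gives F#2.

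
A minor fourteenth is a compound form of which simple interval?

Subtracting seven from the interval number removes an octave: 14 − 7 = 7.
So a minor fourteenth is an octave plus a minor seventh. The quality is unchanged.

minor 7th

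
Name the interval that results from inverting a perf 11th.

perfect 5th

First reduce the compound perfect eleventh to its simple form, a perfect fourth.
Interval numbers invert to sum to nine: 4 + 5 = 9, so a fourth inverts to a fifth.
Quality inverts too: perfect stays perfect. That makes the inversion a perfect fifth.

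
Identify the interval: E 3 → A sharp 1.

Descending from E3 to A#1 is the same interval as ascending A#1 to E3.
A to E spans five letter names (A-B-C-D-E), plus an octave — that makes it a twelfth of some quality.
The perfect twelfth is 19 semitones; here we have 18, one semitone narrower: diminished.
(Equivalently, a compound diminished fifth: a diminished fifth plus an octave.)

d12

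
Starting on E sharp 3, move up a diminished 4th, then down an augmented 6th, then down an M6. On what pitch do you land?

Up a diminished fourth from E#3: A3 (4 semitones up).
A3 down an augmented sixth → Cb3 (10 semitones).
A major sixth down from Cb3 is Ebb2.

E double-flat 2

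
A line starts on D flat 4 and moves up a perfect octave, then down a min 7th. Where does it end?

Db4 up a perfect octave → Db5 (12 semitones).
Down a minor seventh from Db5: Eb4 (10 semitones down).

E flat 4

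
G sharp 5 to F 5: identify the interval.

augmented second

Descending from G#5 to F5 is the same interval as ascending F5 to G#5.
F to G spans two letter names (F-G), so the interval is some kind of second.
The major second is 2 semitones; here we have 3, one semitone wider: augmented.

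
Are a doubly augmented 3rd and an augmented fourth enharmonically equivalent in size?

A doubly augmented third spans 6 semitones, and an augmented fourth also spans 6 semitones — they're enharmonic.

Yes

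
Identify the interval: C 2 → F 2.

C to F spans four letter names (C-D-E-F), so the interval is some kind of fourth.
C2 to F2 is 5 semitones, matching the perfect fourth exactly, so the quality is perfect.

perfect fourth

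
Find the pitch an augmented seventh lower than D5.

Ebb4

The seventh takes the letter from D down to E.
An augmented seventh spans 12 semitones, so from D5 the target pitch is Ebb4.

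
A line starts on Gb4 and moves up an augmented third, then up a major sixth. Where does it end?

G#5

An augmented third up from Gb4 is B4.
B4 up a major sixth → G#5 (9 semitones).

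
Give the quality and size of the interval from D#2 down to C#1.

Descending from D#2 to C#1 is the same interval as ascending C#1 to D#2.
C to D spans two letter names (C-D), plus an octave — that makes it a ninth of some quality.
The major ninth spans 14 semitones, and C#1 to D#2 is exactly 14 semitones — so this is a major ninth.
(Equivalently, a compound major second: a major second plus an octave.)

major ninth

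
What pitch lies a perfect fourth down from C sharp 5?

The fourth takes the letter from C down to G.
Moving 5 semitones down from C#5 (the size of a perfect fourth) reaches G#4.

G sharp 4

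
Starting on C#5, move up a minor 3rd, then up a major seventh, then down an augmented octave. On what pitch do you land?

C#5 up a minor third → E5 (3 semitones).
E5 up a major seventh → D#6 (11 semitones).
An augmented octave down from D#6 is D5.

D5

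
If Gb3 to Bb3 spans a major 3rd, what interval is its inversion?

Interval numbers invert to sum to nine: 3 + 6 = 9, so a third inverts to a sixth.
And major becomes minor under inversion, so we get a minor sixth.

minor sixth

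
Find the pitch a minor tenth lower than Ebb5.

Counting three letter names plus an octave down from E lands on C.
Moving 15 semitones down from Ebb5 (the size of a minor tenth) reaches Cb4.

Cb4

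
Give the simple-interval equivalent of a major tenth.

Each octave removed subtracts seven from the number: 10 − 7 = 3.
Quality carries through unchanged, so the simple form is a major third.

M3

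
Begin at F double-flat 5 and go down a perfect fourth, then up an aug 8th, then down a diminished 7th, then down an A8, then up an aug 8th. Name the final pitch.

D 5

A perfect fourth down from Fbb5 is Cbb5.
Cbb5 up an augmented octave → Cb6 (13 semitones).
Cb6 down a diminished seventh → D5 (9 semitones).
D5 down an augmented octave → Db4 (13 semitones).
Db4 up an augmented octave → D5 (13 semitones).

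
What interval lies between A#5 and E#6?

P5

A to E spans five letter names (A-B-C-D-E): a fifth.
The perfect fifth spans 7 semitones, and A#5 to E#6 is exactly 7 semitones — so this is a perfect fifth.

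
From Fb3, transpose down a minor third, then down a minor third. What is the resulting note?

Fb3 down a minor third → Db3 (3 semitones).
Db3 down a minor third → Bb2 (3 semitones).

Bb2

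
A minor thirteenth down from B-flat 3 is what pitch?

Six letters down from B (plus an octave) reaches D.
A minor thirteenth spans 20 semitones, so from Bb3 the target pitch is D2.

D 2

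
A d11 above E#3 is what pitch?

A4

The eleventh's letter: E up four letter names plus an octave → A.
Moving 16 semitones up from E#3 (the size of a diminished eleventh) reaches A4.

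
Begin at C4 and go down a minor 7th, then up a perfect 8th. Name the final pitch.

Down a minor seventh from C4: D3 (10 semitones down).
Up a perfect octave from D3: D4 (12 semitones up).

D4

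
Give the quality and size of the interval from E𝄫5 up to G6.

augmented 10th

E to G spans three letter names (E-F-G), plus an octave — that makes it a tenth of some quality.
A major tenth would be 16 semitones; Ebb5 to G6 is 17, one semitone wider, so the interval is augmented.
(Equivalently, a compound augmented third: an augmented third plus an octave.)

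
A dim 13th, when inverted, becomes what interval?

augmented 3rd

First reduce the compound diminished thirteenth to its simple form, a diminished sixth.
Inverted interval numbers add to nine, so a sixth pairs with a third (6 + 3 = 9).
The quality also flips — diminished becomes augmented — giving an augmented third.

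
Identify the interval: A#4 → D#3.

Descending from A#4 to D#3 is the same interval as ascending D#3 to A#4.
D to A spans five letter names (D-E-F-G-A), plus an octave: a twelfth.
The perfect twelfth spans 19 semitones, and D#3 to A#4 is exactly 19 semitones — so this is a perfect twelfth.
(Equivalently, a compound perfect fifth: a perfect fifth plus an octave.)

P12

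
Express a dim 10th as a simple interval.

Take out an octave (7 from the number): 10 − 7 = 3.
So a diminished tenth is an octave plus a diminished third. The quality is unchanged.

diminished third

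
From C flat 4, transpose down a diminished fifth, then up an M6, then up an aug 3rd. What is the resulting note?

Down a diminished fifth from Cb4: F3 (6 semitones down).
A major sixth up from F3 is D4.
D4 up an augmented third → F##4 (5 semitones).

F double-sharp 4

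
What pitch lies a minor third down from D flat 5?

Counting three letter names down from D lands on B.
A minor third is 3 semitones; 3 semitones down from Db5 gives Bb4.

B flat 4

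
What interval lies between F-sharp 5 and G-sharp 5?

F to G spans two letter names (F-G), so the interval is some kind of second.
The major second spans 2 semitones, and F#5 to G#5 is exactly 2 semitones — so this is a major second.

M2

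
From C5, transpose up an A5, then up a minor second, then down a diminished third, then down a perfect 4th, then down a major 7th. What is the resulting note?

D#4

Up an augmented fifth from C5: G#5 (8 semitones up).
Up a minor second from G#5: A5 (1 semitone up).
Down a diminished third from A5: F##5 (2 semitones down).
F##5 down a perfect fourth → C##5 (5 semitones).
C##5 down a major seventh → D#4 (11 semitones).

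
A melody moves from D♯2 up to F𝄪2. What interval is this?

major third

D to F spans three letter names (D-E-F), so the interval is some kind of third.
The major third spans 4 semitones, and D#2 to F##2 is exactly 4 semitones — so this is a major third.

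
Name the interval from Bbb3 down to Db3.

Descending from Bbb3 to Db3 is the same interval as ascending Db3 to Bbb3.
D to B spans six letter names (D-E-F-G-A-B) — that makes it a sixth of some quality.
At 8 semitones, Db3→Bbb3 falls one short of a major sixth: minor.

m6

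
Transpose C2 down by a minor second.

B1

Two letter names down from C: B.
A minor second spans 1 semitone, so from C2 the target pitch is B1.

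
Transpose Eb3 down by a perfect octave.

An octave keeps the letter name E, an octave down from E.
A perfect octave is 12 semitones; 12 semitones down from Eb3 gives Eb2.

Eb2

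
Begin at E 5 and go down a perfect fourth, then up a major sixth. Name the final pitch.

Down a perfect fourth from E5: B4 (5 semitones down).
A major sixth up from B4 is G#5.

G sharp 5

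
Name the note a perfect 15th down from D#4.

D#2

A fifteenth keeps the letter name D, two octaves down from D.
A perfect fifteenth spans 24 semitones, so from D#4 the target pitch is D#2.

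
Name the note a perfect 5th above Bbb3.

Five letter names up from B: F.
A perfect fifth spans 7 semitones, so from Bbb3 the target pitch is Fb4.

Fb4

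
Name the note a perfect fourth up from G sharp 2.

C sharp 3

Four letter names up from G: C.
A perfect fourth spans 5 semitones, so from G#2 the target pitch is C#3.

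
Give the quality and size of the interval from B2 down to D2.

major 6th

Descending from B2 to D2 is the same interval as ascending D2 to B2.
D to B spans six letter names (D-E-F-G-A-B), so the interval is some kind of sixth.
D2 to B2 is 9 semitones, matching the major sixth exactly, so the quality is major.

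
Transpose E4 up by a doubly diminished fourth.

Counting four letter names up from E lands on A.
A doubly diminished fourth is 3 semitones; 3 semitones up from E4 gives Abb4.

Abb4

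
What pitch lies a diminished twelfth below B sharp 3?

E double-sharp 2

The twelfth's letter: B down five letter names plus an octave → E.
A diminished twelfth spans 18 semitones, so from B#3 the target pitch is E##2.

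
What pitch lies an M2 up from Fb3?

Two letter names up from F: G.
A major second spans 2 semitones, so from Fb3 the target pitch is Gb3.

Gb3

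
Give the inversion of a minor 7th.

Inverted interval numbers add to nine, so a seventh pairs with a second (7 + 2 = 9).
And minor becomes major under inversion, so we get a major second.

major 2nd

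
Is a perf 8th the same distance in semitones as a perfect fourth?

No

A perfect octave spans 12 semitones; a perfect fourth spans 5 semitones. They differ by 7.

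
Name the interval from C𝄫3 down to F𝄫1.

Descending from Cbb3 to Fbb1 is the same interval as ascending Fbb1 to Cbb3.
F to C spans five letter names (F-G-A-B-C), plus an octave — that makes it a twelfth of some quality.
The perfect twelfth spans 19 semitones, and Fbb1 to Cbb3 is exactly 19 semitones — so this is a perfect twelfth.
(Equivalently, a compound perfect fifth: a perfect fifth plus an octave.)

perfect 12th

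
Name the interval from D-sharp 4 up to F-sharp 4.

D to F spans three letter names (D-E-F), so the interval is some kind of third.
At 3 semitones, D#4→F#4 falls one short of a major third: minor.

minor third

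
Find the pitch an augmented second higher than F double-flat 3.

G flat 3

Counting two letter names up from F lands on G.
An augmented second spans 3 semitones, so from Fbb3 the target pitch is Gb3.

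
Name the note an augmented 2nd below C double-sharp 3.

B 2

Two letter names down from C: B.
An augmented second spans 3 semitones, so from C##3 the target pitch is B2.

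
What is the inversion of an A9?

diminished seventh

First reduce the compound augmented ninth to its simple form, an augmented second.
The rule of nine gives the new number: 9 − 2 = 7, so a second becomes a seventh.
Quality inverts too: augmented becomes diminished. That makes the inversion a diminished seventh.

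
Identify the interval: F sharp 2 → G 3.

minor ninth

F to G spans two letter names (F-G), plus an octave: a ninth.
A major ninth would be 14 semitones, but F#2 to G3 is 13 — one semitone narrower, making it a minor ninth.
(Equivalently, a compound minor second: a minor second plus an octave.)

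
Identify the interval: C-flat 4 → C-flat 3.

Descending from Cb4 to Cb3 is the same interval as ascending Cb3 to Cb4.
C to C is the same letter name, plus an octave — that makes it an octave of some quality.
The perfect octave spans 12 semitones, and Cb3 to Cb4 is exactly 12 semitones — so this is a perfect octave.

perfect octave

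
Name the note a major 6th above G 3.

E 4

Counting six letter names up from G lands on E.
Moving 9 semitones up from G3 (the size of a major sixth) reaches E4.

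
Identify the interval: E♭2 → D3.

M7

E to D spans seven letter names (E-F-G-A-B-C-D): a seventh.
Counting semitones, Eb2→D3 is 11, which is the major seventh.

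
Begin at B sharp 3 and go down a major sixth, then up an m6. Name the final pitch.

A major sixth down from B#3 is D#3.
D#3 up a minor sixth → B3 (8 semitones).

B 3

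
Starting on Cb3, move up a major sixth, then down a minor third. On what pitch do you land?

F3

Up a major sixth from Cb3: Ab3 (9 semitones up).
Down a minor third from Ab3: F3 (3 semitones down).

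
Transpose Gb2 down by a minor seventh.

Ab1

Counting seven letter names down from G lands on A.
A minor seventh spans 10 semitones, so from Gb2 the target pitch is Ab1.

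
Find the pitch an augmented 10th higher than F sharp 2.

Counting three letter names plus an octave up from F lands on A.
An augmented tenth spans 17 semitones, so from F#2 the target pitch is A##3.

A double-sharp 3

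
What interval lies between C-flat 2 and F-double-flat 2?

diminished fourth

C to F spans four letter names (C-D-E-F): a fourth.
The perfect fourth is 5 semitones; here we have 4, one semitone narrower: diminished.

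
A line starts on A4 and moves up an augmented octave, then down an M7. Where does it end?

An augmented octave up from A4 is A#5.
A#5 down a major seventh → B4 (11 semitones).

B4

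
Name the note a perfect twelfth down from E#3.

A#1

The twelfth's letter: E down five letter names plus an octave → A.
Moving 19 semitones down from E#3 (the size of a perfect twelfth) reaches A#1.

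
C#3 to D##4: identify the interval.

C to D spans two letter names (C-D), plus an octave — that makes it a ninth of some quality.
A major ninth would be 14 semitones; C#3 to D##4 is 15, one semitone wider, so the interval is augmented.
(Equivalently, a compound augmented second: an augmented second plus an octave.)

augmented 9th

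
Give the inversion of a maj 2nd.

minor 7th

Interval numbers invert to sum to nine: 2 + 7 = 9, so a second inverts to a seventh.
And major becomes minor under inversion, so we get a minor seventh.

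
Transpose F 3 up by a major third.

A 3

The third takes the letter from F up to A.
A major third is 4 semitones; 4 semitones up from F3 gives A3.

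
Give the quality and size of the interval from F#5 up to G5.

minor second

F to G spans two letter names (F-G), so the interval is some kind of second.
F#5 to G5 is 1 semitone, a half step short of the major second (2), so this is minor.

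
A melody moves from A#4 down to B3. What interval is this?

Descending from A#4 to B3 is the same interval as ascending B3 to A#4.
B to A spans seven letter names (B-C-D-E-F-G-A), so the interval is some kind of seventh.
The major seventh spans 11 semitones, and B3 to A#4 is exactly 11 semitones — so this is a major seventh.

M7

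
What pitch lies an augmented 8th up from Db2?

For an octave the letter name doesn't change: still D, an octave up.
An augmented octave spans 13 semitones, so from Db2 the target pitch is D3.

D3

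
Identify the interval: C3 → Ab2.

major third

Descending from C3 to Ab2 is the same interval as ascending Ab2 to C3.
A to C spans three letter names (A-B-C), so the interval is some kind of third.
The major third spans 4 semitones, and Ab2 to C3 is exactly 4 semitones — so this is a major third.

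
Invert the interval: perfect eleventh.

perfect fifth

First reduce the compound perfect eleventh to its simple form, a perfect fourth.
Inverted interval numbers add to nine, so a fourth pairs with a fifth (4 + 5 = 9).
And perfect stays perfect under inversion, so we get a perfect fifth.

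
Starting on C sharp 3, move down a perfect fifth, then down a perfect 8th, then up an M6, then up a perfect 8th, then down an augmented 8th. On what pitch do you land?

A perfect fifth down from C#3 is F#2.
F#2 down a perfect octave → F#1 (12 semitones).
F#1 up a major sixth → D#2 (9 semitones).
D#2 up a perfect octave → D#3 (12 semitones).
An augmented octave down from D#3 is D2.

D 2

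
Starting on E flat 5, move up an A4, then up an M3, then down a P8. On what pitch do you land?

C sharp 5

Up an augmented fourth from Eb5: A5 (6 semitones up).
A5 up a major third → C#6 (4 semitones).
Down a perfect octave from C#6: C#5 (12 semitones down).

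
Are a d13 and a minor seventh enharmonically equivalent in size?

A diminished thirteenth is 19 semitones but a minor seventh is 10 semitones — different sizes.

No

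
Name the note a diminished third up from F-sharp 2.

A-flat 2

The third takes the letter from F up to A.
A diminished third spans 2 semitones, so from F#2 the target pitch is Ab2.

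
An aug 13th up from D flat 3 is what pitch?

Counting six letter names plus an octave up from D lands on B.
An augmented thirteenth is 22 semitones; 22 semitones up from Db3 gives B4.

B 4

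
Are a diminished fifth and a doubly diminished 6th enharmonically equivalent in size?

Both span 6 semitones: a diminished fifth and a doubly diminished sixth are the same chromatic distance.

Yes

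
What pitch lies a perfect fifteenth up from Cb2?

Cb4

A fifteenth keeps the letter name C, two octaves up from C.
A perfect fifteenth is 24 semitones; 24 semitones up from Cb2 gives Cb4.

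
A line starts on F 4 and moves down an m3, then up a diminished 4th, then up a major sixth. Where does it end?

F4 down a minor third → D4 (3 semitones).
A diminished fourth up from D4 is Gb4.
A major sixth up from Gb4 is Eb5.

E flat 5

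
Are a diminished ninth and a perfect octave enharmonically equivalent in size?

A diminished ninth spans 12 semitones, and a perfect octave also spans 12 semitones — they're enharmonic.

Yes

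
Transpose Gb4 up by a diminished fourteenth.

Fbb6

Seven letters up from G (plus an octave) reaches F.
A diminished fourteenth is 21 semitones; 21 semitones up from Gb4 gives Fbb6.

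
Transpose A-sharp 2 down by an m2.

G-double-sharp 2

The second takes the letter from A down to G.
A minor second is 1 semitone; 1 semitone down from A#2 gives G##2.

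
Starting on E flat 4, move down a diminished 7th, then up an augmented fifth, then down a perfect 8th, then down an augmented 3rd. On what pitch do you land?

A 2

Down a diminished seventh from Eb4: F#3 (9 semitones down).
Up an augmented fifth from F#3: C##4 (8 semitones up).
C##4 down a perfect octave → C##3 (12 semitones).
Down an augmented third from C##3: A2 (5 semitones down).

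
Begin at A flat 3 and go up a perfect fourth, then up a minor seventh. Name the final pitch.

C flat 5

A perfect fourth up from Ab3 is Db4.
A minor seventh up from Db4 is Cb5.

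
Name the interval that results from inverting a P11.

P5

First reduce the compound perfect eleventh to its simple form, a perfect fourth.
Inverted interval numbers add to nine, so a fourth pairs with a fifth (4 + 5 = 9).
Quality inverts too: perfect stays perfect. That makes the inversion a perfect fifth.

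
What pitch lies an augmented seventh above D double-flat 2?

Counting seven letter names up from D lands on C.
An augmented seventh is 12 semitones; 12 semitones up from Dbb2 gives C3.

C 3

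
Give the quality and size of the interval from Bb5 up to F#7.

B to F spans five letter names (B-C-D-E-F), plus an octave, so the interval is some kind of twelfth.
A perfect twelfth would be 19 semitones; Bb5 to F#7 is 20, one semitone wider, so the interval is augmented.
(Equivalently, a compound augmented fifth: an augmented fifth plus an octave.)

augmented twelfth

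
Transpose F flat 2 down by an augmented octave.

F double-flat 1

An octave keeps the letter name F, an octave down from F.
An augmented octave is 13 semitones; 13 semitones down from Fb2 gives Fbb1.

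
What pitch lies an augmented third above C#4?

E##4

The third takes the letter from C up to E.
An augmented third spans 5 semitones, so from C#4 the target pitch is E##4.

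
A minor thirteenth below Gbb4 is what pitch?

Bbb2

Six letters down from G (plus an octave) reaches B.
A minor thirteenth spans 20 semitones, so from Gbb4 the target pitch is Bbb2.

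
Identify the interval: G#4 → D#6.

G to D spans five letter names (G-A-B-C-D), plus an octave: a twelfth.
The perfect twelfth spans 19 semitones, and G#4 to D#6 is exactly 19 semitones — so this is a perfect twelfth.
(Equivalently, a compound perfect fifth: a perfect fifth plus an octave.)

perfect twelfth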